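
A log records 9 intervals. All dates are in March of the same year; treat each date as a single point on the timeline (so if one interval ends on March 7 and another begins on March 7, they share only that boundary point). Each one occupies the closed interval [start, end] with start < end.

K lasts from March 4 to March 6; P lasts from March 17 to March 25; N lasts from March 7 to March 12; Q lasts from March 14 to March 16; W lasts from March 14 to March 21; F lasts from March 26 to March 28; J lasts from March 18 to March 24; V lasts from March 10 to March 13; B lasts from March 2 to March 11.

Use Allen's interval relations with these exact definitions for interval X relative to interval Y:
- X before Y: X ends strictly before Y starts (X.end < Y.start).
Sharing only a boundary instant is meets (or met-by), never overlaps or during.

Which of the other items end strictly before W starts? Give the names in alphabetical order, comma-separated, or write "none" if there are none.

B, K, N, V

Target W = [March 14, March 21].
B [March 2, March 11] → before → yes.
F [March 26, March 28] → after → no.
J [March 18, March 24] → overlapped-by → no.
K [March 4, March 6] → before → yes.
N [March 7, March 12] → before → yes.
P [March 17, March 25] → overlapped-by → no.
Q [March 14, March 16] → starts → no.
V [March 10, March 13] → before → yes.
Result: B, K, N, V.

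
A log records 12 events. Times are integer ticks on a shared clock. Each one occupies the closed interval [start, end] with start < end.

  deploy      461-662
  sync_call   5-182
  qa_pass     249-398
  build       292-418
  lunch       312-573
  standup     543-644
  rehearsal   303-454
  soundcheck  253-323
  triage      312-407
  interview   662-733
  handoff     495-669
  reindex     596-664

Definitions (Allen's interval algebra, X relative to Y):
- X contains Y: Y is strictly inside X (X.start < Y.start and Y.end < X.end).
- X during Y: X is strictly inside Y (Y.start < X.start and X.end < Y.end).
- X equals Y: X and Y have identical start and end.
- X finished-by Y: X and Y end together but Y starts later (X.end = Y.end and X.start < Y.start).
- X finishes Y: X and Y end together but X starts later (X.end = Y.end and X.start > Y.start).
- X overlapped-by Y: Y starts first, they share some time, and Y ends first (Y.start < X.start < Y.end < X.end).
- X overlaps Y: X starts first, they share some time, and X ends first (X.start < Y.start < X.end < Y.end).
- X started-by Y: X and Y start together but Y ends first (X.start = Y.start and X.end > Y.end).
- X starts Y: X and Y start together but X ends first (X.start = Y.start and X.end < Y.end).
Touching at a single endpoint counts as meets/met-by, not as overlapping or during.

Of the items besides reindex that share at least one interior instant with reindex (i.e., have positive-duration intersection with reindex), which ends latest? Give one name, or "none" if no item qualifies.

Target reindex = [596, 664].
build [292, 418] → before → excluded.
deploy [461, 662] → overlaps → candidate.
handoff [495, 669] → contains → candidate.
interview [662, 733] → overlapped-by → candidate.
lunch [312, 573] → before → excluded.
qa_pass [249, 398] → before → excluded.
rehearsal [303, 454] → before → excluded.
soundcheck [253, 323] → before → excluded.
standup [543, 644] → overlaps → candidate.
sync_call [5, 182] → before → excluded.
triage [312, 407] → before → excluded.
Among candidates, latest end is 733 → interview.

interview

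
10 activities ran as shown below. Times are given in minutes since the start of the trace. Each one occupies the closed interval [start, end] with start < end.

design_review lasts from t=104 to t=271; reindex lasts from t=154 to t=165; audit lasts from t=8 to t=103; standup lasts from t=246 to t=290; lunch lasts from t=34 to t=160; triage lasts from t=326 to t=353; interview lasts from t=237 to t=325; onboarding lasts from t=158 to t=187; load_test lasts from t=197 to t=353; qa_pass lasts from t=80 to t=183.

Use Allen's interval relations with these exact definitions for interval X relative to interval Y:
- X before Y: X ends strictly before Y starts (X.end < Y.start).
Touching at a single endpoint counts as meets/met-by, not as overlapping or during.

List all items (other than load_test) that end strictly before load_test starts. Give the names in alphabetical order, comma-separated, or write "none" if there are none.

audit, lunch, onboarding, qa_pass, reindex

Target load_test = [t=197, t=353].
audit [t=8, t=103] → before → yes.
design_review [t=104, t=271] → overlaps → no.
interview [t=237, t=325] → during → no.
lunch [t=34, t=160] → before → yes.
onboarding [t=158, t=187] → before → yes.
qa_pass [t=80, t=183] → before → yes.
reindex [t=154, t=165] → before → yes.
standup [t=246, t=290] → during → no.
triage [t=326, t=353] → finishes → no.
Result: audit, lunch, onboarding, qa_pass, reindex.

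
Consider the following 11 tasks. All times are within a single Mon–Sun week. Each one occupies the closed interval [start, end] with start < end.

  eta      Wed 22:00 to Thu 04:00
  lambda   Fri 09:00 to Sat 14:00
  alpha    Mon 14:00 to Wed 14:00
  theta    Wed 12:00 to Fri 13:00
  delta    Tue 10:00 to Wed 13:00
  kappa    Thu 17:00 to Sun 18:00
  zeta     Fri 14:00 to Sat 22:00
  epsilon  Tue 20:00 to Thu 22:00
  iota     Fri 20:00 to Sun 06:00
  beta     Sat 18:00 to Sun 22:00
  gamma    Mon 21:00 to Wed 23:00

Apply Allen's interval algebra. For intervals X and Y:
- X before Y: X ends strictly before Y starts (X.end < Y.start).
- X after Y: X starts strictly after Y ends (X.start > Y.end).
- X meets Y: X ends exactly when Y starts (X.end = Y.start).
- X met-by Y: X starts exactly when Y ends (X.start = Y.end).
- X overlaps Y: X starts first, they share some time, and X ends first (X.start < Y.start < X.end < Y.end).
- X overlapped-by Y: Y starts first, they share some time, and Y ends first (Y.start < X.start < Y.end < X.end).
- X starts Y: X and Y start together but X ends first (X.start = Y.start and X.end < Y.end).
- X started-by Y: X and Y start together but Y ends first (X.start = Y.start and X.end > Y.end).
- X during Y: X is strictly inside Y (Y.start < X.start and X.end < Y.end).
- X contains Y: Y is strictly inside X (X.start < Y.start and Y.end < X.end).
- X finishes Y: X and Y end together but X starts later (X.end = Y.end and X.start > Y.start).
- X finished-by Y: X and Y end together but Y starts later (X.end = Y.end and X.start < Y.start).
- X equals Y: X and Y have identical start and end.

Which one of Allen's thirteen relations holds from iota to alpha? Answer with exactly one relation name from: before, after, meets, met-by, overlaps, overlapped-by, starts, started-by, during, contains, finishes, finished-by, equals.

iota = [Fri 20:00, Sun 06:00]; alpha = [Mon 14:00, Wed 14:00].
Compare endpoints: iota.start > alpha.start, iota.start > alpha.end, iota.end > alpha.start, iota.end > alpha.end.
That pattern is 'after'.

after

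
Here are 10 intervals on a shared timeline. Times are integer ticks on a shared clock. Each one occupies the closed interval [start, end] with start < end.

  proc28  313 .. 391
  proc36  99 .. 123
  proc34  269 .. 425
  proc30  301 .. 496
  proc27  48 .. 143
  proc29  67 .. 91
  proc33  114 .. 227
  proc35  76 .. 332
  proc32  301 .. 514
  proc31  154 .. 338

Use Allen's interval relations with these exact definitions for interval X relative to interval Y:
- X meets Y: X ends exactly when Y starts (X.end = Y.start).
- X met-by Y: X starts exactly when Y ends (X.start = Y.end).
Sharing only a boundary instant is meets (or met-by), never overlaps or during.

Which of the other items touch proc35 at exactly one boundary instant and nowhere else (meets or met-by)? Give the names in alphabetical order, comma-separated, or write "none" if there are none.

none

Target proc35 = [76, 332].
proc27 [48, 143] → overlaps → no.
proc28 [313, 391] → overlapped-by → no.
proc29 [67, 91] → overlaps → no.
proc30 [301, 496] → overlapped-by → no.
proc31 [154, 338] → overlapped-by → no.
proc32 [301, 514] → overlapped-by → no.
proc33 [114, 227] → during → no.
proc34 [269, 425] → overlapped-by → no.
proc36 [99, 123] → during → no.
Result: none.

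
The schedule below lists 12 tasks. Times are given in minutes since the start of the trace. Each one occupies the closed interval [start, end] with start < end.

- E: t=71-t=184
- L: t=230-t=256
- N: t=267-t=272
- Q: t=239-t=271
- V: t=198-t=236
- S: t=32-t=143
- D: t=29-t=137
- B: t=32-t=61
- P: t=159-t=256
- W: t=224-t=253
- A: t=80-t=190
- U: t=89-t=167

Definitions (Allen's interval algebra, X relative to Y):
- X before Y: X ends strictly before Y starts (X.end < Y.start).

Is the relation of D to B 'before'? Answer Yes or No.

D = [t=29, t=137], B = [t=32, t=61].
Actual relation of D to B: contains.
Asked whether 'before' holds → No.

No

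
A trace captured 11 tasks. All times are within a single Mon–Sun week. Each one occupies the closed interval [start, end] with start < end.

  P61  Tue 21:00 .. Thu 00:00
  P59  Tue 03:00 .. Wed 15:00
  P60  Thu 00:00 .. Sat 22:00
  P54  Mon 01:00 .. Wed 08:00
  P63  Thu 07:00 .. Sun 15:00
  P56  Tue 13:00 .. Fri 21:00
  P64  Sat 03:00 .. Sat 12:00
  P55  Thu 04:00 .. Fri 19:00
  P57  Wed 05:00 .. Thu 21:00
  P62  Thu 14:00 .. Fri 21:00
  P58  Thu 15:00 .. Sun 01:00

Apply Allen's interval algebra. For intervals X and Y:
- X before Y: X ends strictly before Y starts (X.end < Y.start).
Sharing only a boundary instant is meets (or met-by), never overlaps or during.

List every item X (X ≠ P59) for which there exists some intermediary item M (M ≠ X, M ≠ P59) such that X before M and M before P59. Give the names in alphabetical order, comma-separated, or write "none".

none

Target P59 = [Tue 03:00, Wed 15:00].
Intermediaries M with M before P59: none.
Union: none.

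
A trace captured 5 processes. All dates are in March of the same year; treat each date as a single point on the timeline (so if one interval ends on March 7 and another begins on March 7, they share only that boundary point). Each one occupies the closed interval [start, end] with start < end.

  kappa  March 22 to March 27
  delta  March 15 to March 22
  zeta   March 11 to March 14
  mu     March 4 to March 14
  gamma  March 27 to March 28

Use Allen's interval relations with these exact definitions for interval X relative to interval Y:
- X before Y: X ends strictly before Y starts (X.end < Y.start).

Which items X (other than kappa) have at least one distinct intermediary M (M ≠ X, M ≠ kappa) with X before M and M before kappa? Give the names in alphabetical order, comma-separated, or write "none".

none

Target kappa = [March 22, March 27].
Intermediaries M with M before kappa: mu, zeta.
Via mu — items with X before mu: none.
Via zeta — items with X before zeta: none.
Union: none.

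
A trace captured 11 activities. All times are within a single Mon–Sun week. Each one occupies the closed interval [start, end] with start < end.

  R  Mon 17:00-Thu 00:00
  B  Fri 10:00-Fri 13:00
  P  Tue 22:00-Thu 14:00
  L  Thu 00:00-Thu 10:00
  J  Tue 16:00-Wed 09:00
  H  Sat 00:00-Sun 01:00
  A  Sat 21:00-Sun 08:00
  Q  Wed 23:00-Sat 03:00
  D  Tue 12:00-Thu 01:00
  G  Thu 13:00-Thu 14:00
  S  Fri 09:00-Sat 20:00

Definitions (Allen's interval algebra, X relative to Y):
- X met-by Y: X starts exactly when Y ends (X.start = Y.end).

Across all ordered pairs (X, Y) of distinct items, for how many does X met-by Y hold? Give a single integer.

Checking all 110 ordered pairs for relation 'met-by'; matching pairs in alphabetical order:
(L, R): L met-by R ✓
Count: 1.

1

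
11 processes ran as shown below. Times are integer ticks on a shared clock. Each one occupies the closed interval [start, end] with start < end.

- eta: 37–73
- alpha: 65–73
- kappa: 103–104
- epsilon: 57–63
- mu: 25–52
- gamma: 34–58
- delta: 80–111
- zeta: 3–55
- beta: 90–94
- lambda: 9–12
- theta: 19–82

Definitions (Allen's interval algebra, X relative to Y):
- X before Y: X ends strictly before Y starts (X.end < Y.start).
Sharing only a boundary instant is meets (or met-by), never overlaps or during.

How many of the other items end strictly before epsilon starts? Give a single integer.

3

Target epsilon = [57, 63].
alpha [65, 73] → after → no.
beta [90, 94] → after → no.
delta [80, 111] → after → no.
eta [37, 73] → contains → no.
gamma [34, 58] → overlaps → no.
kappa [103, 104] → after → no.
lambda [9, 12] → before → counts.
mu [25, 52] → before → counts.
theta [19, 82] → contains → no.
zeta [3, 55] → before → counts.
Total: 3.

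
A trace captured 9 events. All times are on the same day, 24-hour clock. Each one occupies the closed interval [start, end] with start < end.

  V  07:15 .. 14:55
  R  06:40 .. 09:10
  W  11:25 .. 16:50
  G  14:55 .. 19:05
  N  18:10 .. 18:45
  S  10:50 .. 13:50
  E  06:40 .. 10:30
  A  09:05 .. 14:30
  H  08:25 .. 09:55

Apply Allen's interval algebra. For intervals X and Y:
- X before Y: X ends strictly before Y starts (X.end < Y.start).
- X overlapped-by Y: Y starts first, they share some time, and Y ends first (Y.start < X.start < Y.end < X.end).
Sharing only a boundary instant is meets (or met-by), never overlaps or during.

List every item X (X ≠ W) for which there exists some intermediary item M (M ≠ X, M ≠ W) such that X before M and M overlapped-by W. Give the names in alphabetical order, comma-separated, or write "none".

Target W = [11:25, 16:50].
Intermediaries M with M overlapped-by W: G.
Via G — items with X before G: A, E, H, R, S.
Union: A, E, H, R, S.

A, E, H, R, S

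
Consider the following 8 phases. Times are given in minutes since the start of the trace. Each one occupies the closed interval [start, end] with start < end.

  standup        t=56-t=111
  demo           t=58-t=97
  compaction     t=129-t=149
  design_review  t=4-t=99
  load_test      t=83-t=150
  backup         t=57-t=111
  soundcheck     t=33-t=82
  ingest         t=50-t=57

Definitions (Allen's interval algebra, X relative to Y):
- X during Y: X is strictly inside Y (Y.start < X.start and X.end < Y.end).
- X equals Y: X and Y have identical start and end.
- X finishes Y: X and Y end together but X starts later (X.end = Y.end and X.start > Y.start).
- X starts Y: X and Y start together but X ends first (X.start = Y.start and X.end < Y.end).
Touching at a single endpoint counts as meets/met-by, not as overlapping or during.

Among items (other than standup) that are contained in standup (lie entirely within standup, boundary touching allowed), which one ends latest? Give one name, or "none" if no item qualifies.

Target standup = [t=56, t=111].
backup [t=57, t=111] → finishes → candidate.
compaction [t=129, t=149] → after → excluded.
demo [t=58, t=97] → during → candidate.
design_review [t=4, t=99] → overlaps → excluded.
ingest [t=50, t=57] → overlaps → excluded.
load_test [t=83, t=150] → overlapped-by → excluded.
soundcheck [t=33, t=82] → overlaps → excluded.
Among candidates, latest end is t=111 → backup.

backup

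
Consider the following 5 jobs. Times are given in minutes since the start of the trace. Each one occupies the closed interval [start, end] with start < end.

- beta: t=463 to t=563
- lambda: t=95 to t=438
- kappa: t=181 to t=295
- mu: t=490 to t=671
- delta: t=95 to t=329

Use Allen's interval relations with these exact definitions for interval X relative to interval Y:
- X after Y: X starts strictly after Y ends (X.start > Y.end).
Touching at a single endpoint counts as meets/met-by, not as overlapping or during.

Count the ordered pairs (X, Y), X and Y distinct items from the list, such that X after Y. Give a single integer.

Checking all 20 ordered pairs for relation 'after'; matching pairs in alphabetical order:
(beta, delta): beta after delta ✓
(beta, kappa): beta after kappa ✓
(beta, lambda): beta after lambda ✓
(mu, delta): mu after delta ✓
(mu, kappa): mu after kappa ✓
(mu, lambda): mu after lambda ✓
Count: 6.

6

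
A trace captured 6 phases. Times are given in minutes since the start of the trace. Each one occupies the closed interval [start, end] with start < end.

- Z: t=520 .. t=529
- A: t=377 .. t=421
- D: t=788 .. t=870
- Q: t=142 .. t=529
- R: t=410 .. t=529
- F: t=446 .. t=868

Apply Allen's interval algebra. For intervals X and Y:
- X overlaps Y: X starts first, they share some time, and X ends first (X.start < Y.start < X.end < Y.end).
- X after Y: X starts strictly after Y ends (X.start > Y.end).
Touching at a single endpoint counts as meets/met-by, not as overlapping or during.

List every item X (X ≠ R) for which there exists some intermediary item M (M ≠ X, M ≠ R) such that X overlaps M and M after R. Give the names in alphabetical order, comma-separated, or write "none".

F

Target R = [t=410, t=529].
Intermediaries M with M after R: D.
Via D — items with X overlaps D: F.
Union: F.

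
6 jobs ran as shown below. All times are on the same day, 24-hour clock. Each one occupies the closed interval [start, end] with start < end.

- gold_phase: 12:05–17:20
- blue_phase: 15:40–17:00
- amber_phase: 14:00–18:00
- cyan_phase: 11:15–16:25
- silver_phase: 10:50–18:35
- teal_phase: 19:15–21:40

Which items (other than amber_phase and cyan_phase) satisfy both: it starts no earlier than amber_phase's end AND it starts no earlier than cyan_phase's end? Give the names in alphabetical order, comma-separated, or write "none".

Conditions: its start is no earlier than amber_phase's end (X.start >= 18:00) AND its start is no earlier than cyan_phase's end (X.start >= 16:25).
blue_phase: start 15:40 >= 18:00? ✗; start 15:40 >= 16:25? ✗ → no.
gold_phase: start 12:05 >= 18:00? ✗; start 12:05 >= 16:25? ✗ → no.
silver_phase: start 10:50 >= 18:00? ✗; start 10:50 >= 16:25? ✗ → no.
teal_phase: start 19:15 >= 18:00? ✓; start 19:15 >= 16:25? ✓ → yes.
Result: teal_phase.

teal_phase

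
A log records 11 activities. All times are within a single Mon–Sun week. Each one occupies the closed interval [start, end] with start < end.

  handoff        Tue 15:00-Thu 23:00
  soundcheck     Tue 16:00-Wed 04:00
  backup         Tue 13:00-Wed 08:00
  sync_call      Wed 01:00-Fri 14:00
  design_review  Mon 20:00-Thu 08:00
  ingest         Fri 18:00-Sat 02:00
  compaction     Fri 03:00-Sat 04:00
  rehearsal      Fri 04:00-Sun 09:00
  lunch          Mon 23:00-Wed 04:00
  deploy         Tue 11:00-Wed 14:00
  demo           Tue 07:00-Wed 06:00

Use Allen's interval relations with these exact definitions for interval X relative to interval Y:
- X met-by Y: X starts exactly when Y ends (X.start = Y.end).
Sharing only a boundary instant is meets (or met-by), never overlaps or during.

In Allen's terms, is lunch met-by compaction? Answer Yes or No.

No

lunch = [Mon 23:00, Wed 04:00], compaction = [Fri 03:00, Sat 04:00].
Actual relation of lunch to compaction: before.
Asked whether 'met-by' holds → No.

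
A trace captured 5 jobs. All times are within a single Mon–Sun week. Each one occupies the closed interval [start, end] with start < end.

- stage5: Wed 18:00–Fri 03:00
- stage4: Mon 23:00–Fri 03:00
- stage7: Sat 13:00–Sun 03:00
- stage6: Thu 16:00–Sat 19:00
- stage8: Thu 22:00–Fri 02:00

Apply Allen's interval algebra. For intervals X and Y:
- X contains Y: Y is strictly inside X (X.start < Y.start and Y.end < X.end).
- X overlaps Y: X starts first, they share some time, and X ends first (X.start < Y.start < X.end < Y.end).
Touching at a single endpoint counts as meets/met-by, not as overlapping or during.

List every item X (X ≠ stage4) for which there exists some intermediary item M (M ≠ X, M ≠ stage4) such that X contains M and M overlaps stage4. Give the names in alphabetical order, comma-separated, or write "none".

Target stage4 = [Mon 23:00, Fri 03:00].
Intermediaries M with M overlaps stage4: none.
Union: none.

none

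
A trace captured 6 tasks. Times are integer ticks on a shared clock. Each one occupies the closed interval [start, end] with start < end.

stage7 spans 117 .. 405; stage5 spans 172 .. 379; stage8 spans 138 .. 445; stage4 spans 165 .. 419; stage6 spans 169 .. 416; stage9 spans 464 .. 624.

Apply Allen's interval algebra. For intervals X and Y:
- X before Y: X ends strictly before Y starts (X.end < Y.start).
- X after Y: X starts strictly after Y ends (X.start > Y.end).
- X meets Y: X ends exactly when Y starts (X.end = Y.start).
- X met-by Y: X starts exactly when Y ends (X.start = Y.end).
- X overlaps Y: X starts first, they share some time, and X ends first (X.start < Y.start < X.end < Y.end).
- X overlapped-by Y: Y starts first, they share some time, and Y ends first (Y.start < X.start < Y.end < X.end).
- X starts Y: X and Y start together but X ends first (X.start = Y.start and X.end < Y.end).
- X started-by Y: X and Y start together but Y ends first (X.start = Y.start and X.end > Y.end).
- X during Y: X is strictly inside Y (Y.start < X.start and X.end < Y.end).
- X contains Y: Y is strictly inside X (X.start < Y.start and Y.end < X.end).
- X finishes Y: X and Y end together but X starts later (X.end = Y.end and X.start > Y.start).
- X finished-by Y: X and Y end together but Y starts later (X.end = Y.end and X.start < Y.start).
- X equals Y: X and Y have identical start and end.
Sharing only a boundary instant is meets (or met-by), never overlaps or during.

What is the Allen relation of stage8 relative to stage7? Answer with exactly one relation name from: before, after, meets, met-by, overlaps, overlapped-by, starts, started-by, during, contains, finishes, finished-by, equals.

overlapped-by

stage8 = [138, 445]; stage7 = [117, 405].
Compare endpoints: stage8.start > stage7.start, stage8.start < stage7.end, stage8.end > stage7.start, stage8.end > stage7.end.
That pattern is 'overlapped-by'.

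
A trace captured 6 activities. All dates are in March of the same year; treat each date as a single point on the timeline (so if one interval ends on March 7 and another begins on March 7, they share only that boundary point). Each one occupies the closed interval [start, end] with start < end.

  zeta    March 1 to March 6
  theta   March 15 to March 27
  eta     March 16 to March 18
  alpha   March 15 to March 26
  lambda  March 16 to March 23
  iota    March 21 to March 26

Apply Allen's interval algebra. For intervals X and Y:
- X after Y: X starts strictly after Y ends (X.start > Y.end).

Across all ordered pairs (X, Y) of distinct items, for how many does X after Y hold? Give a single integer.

6

Checking all 30 ordered pairs for relation 'after'; matching pairs in alphabetical order:
(alpha, zeta): alpha after zeta ✓
(eta, zeta): eta after zeta ✓
(iota, eta): iota after eta ✓
(iota, zeta): iota after zeta ✓
(lambda, zeta): lambda after zeta ✓
(theta, zeta): theta after zeta ✓
Count: 6.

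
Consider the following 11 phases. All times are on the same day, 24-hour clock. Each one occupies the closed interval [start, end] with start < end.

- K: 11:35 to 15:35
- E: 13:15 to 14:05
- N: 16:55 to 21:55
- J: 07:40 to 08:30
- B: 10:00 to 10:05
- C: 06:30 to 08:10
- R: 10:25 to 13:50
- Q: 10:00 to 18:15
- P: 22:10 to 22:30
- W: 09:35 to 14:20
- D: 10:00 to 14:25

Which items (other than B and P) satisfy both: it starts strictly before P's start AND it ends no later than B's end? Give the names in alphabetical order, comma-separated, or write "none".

C, J

Conditions: its start is strictly before P's start (X.start < 22:10) AND its end is no later than B's end (X.end <= 10:05).
C: start 06:30 < 22:10? ✓; end 08:10 <= 10:05? ✓ → yes.
D: start 10:00 < 22:10? ✓; end 14:25 <= 10:05? ✗ → no.
E: start 13:15 < 22:10? ✓; end 14:05 <= 10:05? ✗ → no.
J: start 07:40 < 22:10? ✓; end 08:30 <= 10:05? ✓ → yes.
K: start 11:35 < 22:10? ✓; end 15:35 <= 10:05? ✗ → no.
N: start 16:55 < 22:10? ✓; end 21:55 <= 10:05? ✗ → no.
Q: start 10:00 < 22:10? ✓; end 18:15 <= 10:05? ✗ → no.
R: start 10:25 < 22:10? ✓; end 13:50 <= 10:05? ✗ → no.
W: start 09:35 < 22:10? ✓; end 14:20 <= 10:05? ✗ → no.
Result: C, J.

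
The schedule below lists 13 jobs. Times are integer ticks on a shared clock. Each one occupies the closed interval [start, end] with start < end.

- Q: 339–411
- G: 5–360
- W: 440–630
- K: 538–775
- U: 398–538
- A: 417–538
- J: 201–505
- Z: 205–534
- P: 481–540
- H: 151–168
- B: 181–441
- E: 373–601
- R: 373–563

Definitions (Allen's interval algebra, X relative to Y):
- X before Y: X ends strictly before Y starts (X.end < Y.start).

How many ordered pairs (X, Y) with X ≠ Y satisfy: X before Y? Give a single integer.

Checking all 156 ordered pairs for relation 'before'; matching pairs in alphabetical order:
(B, K): B before K ✓
(B, P): B before P ✓
(G, A): G before A ✓
(G, E): G before E ✓
(G, K): G before K ✓
(G, P): G before P ✓
(G, R): G before R ✓
(G, U): G before U ✓
(G, W): G before W ✓
(H, A): H before A ✓
(H, B): H before B ✓
(H, E): H before E ✓
(H, J): H before J ✓
(H, K): H before K ✓
(H, P): H before P ✓
(H, Q): H before Q ✓
(H, R): H before R ✓
(H, U): H before U ✓
(H, W): H before W ✓
(H, Z): H before Z ✓
(J, K): J before K ✓
(Q, A): Q before A ✓
(Q, K): Q before K ✓
(Q, P): Q before P ✓
... plus 2 further pairs not listed.
Count: 26.

26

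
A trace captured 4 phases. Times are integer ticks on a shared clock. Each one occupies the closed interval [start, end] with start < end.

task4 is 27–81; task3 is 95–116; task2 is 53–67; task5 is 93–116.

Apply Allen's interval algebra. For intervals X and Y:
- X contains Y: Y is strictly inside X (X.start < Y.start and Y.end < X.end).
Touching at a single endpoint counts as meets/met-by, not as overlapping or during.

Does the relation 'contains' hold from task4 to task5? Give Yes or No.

No

task4 = [27, 81], task5 = [93, 116].
Actual relation of task4 to task5: before.
Asked whether 'contains' holds → No.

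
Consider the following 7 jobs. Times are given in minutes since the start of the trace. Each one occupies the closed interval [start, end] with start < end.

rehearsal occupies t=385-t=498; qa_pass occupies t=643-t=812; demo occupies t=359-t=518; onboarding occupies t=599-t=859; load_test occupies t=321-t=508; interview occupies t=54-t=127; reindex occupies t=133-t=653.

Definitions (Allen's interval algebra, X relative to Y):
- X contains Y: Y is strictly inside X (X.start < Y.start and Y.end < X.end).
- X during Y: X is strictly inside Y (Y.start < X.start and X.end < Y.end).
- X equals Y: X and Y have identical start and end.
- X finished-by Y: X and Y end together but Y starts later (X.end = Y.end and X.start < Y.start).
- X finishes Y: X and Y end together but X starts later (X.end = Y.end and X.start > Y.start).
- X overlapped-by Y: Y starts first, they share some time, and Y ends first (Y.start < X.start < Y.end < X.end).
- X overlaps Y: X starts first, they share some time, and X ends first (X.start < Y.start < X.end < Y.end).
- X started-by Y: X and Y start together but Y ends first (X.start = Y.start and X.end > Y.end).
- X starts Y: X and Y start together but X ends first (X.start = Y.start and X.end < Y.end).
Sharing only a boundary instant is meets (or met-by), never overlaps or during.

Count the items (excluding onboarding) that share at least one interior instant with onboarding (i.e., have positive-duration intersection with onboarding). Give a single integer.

2

Target onboarding = [t=599, t=859].
demo [t=359, t=518] → before → no.
interview [t=54, t=127] → before → no.
load_test [t=321, t=508] → before → no.
qa_pass [t=643, t=812] → during → counts.
rehearsal [t=385, t=498] → before → no.
reindex [t=133, t=653] → overlaps → counts.
Total: 2.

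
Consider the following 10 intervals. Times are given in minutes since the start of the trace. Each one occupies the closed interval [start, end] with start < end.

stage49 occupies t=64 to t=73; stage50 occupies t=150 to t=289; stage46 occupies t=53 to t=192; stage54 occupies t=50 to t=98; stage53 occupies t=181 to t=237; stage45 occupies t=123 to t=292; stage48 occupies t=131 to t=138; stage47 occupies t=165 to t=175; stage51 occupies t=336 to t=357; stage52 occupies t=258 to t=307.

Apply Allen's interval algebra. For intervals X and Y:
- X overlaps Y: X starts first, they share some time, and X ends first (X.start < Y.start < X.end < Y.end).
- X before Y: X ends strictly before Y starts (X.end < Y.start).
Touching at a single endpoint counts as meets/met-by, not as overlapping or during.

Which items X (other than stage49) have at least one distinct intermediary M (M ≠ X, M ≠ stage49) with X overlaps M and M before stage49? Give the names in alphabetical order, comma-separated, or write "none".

none

Target stage49 = [t=64, t=73].
Intermediaries M with M before stage49: none.
Union: none.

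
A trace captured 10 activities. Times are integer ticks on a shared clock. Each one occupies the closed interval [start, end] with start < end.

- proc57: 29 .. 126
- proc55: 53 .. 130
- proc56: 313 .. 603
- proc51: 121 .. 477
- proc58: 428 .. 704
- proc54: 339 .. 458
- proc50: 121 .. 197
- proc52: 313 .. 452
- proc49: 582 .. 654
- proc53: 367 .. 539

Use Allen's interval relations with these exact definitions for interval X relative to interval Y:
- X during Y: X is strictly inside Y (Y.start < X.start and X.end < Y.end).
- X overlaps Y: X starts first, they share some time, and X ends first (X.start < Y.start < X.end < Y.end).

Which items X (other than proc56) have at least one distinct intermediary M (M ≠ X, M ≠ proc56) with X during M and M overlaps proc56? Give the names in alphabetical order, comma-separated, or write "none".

proc52, proc54

Target proc56 = [313, 603].
Intermediaries M with M overlaps proc56: proc51.
Via proc51 — items with X during proc51: proc52, proc54.
Union: proc52, proc54.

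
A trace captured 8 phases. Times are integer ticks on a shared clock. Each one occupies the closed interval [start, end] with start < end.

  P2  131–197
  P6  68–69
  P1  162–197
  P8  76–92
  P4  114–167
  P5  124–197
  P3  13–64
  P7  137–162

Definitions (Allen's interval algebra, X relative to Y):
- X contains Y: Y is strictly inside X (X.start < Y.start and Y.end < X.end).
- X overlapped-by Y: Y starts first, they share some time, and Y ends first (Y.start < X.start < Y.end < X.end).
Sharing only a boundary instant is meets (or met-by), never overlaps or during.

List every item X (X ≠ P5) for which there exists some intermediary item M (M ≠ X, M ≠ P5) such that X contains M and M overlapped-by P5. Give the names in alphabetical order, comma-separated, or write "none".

Target P5 = [124, 197].
Intermediaries M with M overlapped-by P5: none.
Union: none.

none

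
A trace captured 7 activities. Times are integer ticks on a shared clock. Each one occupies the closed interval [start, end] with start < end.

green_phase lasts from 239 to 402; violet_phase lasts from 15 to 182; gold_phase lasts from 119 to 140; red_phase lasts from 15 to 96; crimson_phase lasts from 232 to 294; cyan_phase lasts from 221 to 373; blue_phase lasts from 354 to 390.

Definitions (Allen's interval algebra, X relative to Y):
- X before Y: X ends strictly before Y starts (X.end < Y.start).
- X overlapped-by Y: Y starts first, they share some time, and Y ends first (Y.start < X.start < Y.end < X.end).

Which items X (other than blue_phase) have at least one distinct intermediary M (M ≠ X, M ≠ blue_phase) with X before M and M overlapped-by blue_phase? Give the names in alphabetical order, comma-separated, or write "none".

none

Target blue_phase = [354, 390].
Intermediaries M with M overlapped-by blue_phase: none.
Union: none.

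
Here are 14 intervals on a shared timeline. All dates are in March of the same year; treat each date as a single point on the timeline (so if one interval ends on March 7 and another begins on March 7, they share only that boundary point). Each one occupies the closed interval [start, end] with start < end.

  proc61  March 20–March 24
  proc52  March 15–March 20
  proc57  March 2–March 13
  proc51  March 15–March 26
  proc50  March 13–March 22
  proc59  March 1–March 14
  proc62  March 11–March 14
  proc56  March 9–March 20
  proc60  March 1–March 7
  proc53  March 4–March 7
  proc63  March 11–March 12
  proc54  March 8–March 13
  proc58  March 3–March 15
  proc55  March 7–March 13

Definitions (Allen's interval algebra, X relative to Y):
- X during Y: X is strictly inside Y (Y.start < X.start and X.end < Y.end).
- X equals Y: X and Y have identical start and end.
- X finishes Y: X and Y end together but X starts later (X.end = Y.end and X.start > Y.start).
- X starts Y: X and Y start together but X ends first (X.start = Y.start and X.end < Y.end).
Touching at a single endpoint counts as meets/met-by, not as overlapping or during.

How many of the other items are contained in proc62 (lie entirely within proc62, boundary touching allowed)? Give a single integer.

Target proc62 = [March 11, March 14].
proc50 [March 13, March 22] → overlapped-by → no.
proc51 [March 15, March 26] → after → no.
proc52 [March 15, March 20] → after → no.
proc53 [March 4, March 7] → before → no.
proc54 [March 8, March 13] → overlaps → no.
proc55 [March 7, March 13] → overlaps → no.
proc56 [March 9, March 20] → contains → no.
proc57 [March 2, March 13] → overlaps → no.
proc58 [March 3, March 15] → contains → no.
proc59 [March 1, March 14] → finished-by → no.
proc60 [March 1, March 7] → before → no.
proc61 [March 20, March 24] → after → no.
proc63 [March 11, March 12] → starts → counts.
Total: 1.

1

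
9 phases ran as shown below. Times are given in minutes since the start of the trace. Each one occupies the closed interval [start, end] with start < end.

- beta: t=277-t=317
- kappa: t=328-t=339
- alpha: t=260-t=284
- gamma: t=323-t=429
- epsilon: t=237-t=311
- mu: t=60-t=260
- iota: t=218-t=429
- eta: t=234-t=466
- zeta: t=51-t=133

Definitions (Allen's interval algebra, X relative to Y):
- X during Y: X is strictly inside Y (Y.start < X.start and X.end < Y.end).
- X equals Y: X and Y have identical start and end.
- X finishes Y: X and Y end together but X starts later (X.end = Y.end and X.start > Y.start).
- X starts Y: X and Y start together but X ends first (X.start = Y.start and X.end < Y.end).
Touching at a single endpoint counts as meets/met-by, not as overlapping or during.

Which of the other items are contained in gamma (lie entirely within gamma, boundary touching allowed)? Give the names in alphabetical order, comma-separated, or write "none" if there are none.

kappa

Target gamma = [t=323, t=429].
alpha [t=260, t=284] → before → no.
beta [t=277, t=317] → before → no.
epsilon [t=237, t=311] → before → no.
eta [t=234, t=466] → contains → no.
iota [t=218, t=429] → finished-by → no.
kappa [t=328, t=339] → during → yes.
mu [t=60, t=260] → before → no.
zeta [t=51, t=133] → before → no.
Result: kappa.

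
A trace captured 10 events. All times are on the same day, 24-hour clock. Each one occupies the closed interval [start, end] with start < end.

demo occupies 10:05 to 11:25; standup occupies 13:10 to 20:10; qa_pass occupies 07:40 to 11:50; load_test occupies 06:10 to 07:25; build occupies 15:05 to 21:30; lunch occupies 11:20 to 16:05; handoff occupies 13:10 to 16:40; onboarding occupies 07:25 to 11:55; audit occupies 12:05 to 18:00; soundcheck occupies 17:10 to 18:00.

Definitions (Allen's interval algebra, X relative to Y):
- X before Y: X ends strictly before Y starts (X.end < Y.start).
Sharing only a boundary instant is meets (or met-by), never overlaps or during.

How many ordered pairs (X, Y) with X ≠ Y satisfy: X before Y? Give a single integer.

Checking all 90 ordered pairs for relation 'before'; matching pairs in alphabetical order:
(demo, audit): demo before audit ✓
(demo, build): demo before build ✓
(demo, handoff): demo before handoff ✓
(demo, soundcheck): demo before soundcheck ✓
(demo, standup): demo before standup ✓
(handoff, soundcheck): handoff before soundcheck ✓
(load_test, audit): load_test before audit ✓
(load_test, build): load_test before build ✓
(load_test, demo): load_test before demo ✓
(load_test, handoff): load_test before handoff ✓
(load_test, lunch): load_test before lunch ✓
(load_test, qa_pass): load_test before qa_pass ✓
(load_test, soundcheck): load_test before soundcheck ✓
(load_test, standup): load_test before standup ✓
(lunch, soundcheck): lunch before soundcheck ✓
(onboarding, audit): onboarding before audit ✓
(onboarding, build): onboarding before build ✓
(onboarding, handoff): onboarding before handoff ✓
(onboarding, soundcheck): onboarding before soundcheck ✓
(onboarding, standup): onboarding before standup ✓
(qa_pass, audit): qa_pass before audit ✓
(qa_pass, build): qa_pass before build ✓
(qa_pass, handoff): qa_pass before handoff ✓
(qa_pass, soundcheck): qa_pass before soundcheck ✓
... plus 1 further pairs not listed.
Count: 25.

25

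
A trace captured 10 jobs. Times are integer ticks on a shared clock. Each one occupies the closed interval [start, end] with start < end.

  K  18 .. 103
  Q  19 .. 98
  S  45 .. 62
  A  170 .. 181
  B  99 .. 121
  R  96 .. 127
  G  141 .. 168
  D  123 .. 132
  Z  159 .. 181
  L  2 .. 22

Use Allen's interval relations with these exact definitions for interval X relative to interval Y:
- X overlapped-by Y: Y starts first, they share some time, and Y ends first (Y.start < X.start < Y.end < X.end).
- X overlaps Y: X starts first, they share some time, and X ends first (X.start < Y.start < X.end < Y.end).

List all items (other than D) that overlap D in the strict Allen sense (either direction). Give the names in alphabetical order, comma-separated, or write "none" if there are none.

Target D = [123, 132].
A [170, 181] → after → no.
B [99, 121] → before → no.
G [141, 168] → after → no.
K [18, 103] → before → no.
L [2, 22] → before → no.
Q [19, 98] → before → no.
R [96, 127] → overlaps → yes.
S [45, 62] → before → no.
Z [159, 181] → after → no.
Result: R.

R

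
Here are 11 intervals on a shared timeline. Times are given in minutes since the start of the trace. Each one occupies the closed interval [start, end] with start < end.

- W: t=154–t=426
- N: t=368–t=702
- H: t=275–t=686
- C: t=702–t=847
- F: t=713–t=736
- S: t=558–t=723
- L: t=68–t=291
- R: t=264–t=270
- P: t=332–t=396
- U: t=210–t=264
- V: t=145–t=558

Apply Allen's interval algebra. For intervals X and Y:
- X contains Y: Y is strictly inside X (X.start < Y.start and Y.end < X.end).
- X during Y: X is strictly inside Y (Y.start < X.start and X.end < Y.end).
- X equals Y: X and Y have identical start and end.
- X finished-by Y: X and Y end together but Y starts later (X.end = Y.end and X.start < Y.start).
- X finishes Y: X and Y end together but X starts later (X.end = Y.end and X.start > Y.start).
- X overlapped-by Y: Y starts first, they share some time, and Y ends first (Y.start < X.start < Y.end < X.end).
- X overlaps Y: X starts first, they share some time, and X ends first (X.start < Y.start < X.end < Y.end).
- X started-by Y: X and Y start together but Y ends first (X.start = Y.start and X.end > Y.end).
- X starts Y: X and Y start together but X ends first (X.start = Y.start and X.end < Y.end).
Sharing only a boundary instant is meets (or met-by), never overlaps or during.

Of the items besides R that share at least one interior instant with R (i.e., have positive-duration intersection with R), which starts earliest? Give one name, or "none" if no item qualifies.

L

Target R = [t=264, t=270].
C [t=702, t=847] → after → excluded.
F [t=713, t=736] → after → excluded.
H [t=275, t=686] → after → excluded.
L [t=68, t=291] → contains → candidate.
N [t=368, t=702] → after → excluded.
P [t=332, t=396] → after → excluded.
S [t=558, t=723] → after → excluded.
U [t=210, t=264] → meets → excluded.
V [t=145, t=558] → contains → candidate.
W [t=154, t=426] → contains → candidate.
Among candidates, earliest start is t=68 → L.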